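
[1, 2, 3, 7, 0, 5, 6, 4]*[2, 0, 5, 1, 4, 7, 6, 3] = [0, 5, 1, 3, 2, 7, 6, 4]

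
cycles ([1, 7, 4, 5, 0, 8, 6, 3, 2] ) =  (0 1 7 3 5 8 2 4)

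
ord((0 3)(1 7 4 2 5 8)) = 6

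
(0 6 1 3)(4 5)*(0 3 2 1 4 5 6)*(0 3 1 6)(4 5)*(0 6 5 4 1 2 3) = (1 3 2 5)(4 6)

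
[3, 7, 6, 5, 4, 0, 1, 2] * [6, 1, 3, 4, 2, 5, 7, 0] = [4, 0, 7, 5, 2, 6, 1, 3]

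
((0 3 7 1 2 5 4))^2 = (0 7 2 4 3 1 5)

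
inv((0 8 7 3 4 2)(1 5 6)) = (0 2 4 3 7 8)(1 6 5)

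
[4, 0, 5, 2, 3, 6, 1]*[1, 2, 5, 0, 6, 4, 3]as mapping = [0→6, 1→1, 2→4, 3→5, 4→0, 5→3, 6→2]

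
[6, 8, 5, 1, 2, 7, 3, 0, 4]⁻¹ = [7, 3, 4, 6, 8, 2, 0, 5, 1]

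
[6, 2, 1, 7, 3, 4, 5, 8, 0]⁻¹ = [8, 2, 1, 4, 5, 6, 0, 3, 7]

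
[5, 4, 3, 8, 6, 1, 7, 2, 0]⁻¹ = [8, 5, 7, 2, 1, 0, 4, 6, 3]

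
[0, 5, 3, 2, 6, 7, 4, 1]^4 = [0, 5, 2, 3, 4, 7, 6, 1]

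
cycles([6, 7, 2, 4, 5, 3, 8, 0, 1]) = (0 6 8 1 7)(3 4 5)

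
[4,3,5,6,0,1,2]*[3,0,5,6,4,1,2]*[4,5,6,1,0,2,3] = [0,3,5,6,1,4,2]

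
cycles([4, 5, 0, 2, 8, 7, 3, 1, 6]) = (0 4 8 6 3 2)(1 5 7)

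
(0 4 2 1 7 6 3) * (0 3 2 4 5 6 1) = (0 5 6 2)(1 7)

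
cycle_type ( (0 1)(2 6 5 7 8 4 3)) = 2.7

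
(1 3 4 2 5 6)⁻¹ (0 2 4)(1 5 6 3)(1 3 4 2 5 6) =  (0 5 2)(1 4 3 6)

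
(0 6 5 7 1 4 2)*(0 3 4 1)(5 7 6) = (0 5 6 7)(2 3 4)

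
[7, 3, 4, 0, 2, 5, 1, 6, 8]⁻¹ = [3, 6, 4, 1, 2, 5, 7, 0, 8]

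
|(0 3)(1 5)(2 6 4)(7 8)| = 6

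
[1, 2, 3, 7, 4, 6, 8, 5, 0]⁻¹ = [8, 0, 1, 2, 4, 7, 5, 3, 6]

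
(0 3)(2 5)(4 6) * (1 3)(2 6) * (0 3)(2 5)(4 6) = (0 1)(4 5)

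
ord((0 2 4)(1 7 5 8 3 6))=6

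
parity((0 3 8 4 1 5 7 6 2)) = even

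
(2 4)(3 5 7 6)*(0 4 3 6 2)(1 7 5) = (0 4)(1 7 2 3)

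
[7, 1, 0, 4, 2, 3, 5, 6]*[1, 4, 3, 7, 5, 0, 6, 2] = [2, 4, 1, 5, 3, 7, 0, 6]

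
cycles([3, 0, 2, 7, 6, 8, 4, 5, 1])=(0 3 7 5 8 1)(4 6)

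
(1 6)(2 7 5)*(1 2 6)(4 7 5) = (2 5 6)(4 7)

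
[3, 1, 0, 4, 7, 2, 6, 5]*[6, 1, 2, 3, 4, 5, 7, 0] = [3, 1, 6, 4, 0, 2, 7, 5]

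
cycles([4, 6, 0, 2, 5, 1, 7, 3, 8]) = (0 4 5 1 6 7 3 2)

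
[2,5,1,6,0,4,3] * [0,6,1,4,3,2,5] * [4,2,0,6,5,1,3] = [2,0,3,1,4,6,5]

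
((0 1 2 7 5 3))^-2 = (0 5 2)(1 3 7)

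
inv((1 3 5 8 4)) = (1 4 8 5 3)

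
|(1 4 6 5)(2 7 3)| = 12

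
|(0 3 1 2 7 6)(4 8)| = 6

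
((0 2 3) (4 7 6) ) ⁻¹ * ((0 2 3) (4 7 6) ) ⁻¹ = (0 2 3) (4 7 6) 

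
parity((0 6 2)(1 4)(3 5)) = even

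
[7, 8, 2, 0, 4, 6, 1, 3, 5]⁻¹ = [3, 6, 2, 7, 4, 8, 5, 0, 1]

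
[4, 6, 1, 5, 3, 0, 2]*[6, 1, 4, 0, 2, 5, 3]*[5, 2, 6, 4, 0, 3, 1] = [6, 4, 2, 3, 5, 1, 0]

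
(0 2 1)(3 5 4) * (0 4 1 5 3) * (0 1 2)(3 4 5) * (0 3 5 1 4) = (0 3)(2 5)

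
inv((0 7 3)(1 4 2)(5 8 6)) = (0 3 7)(1 2 4)(5 6 8)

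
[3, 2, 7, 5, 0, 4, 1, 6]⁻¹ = [4, 6, 1, 0, 5, 3, 7, 2]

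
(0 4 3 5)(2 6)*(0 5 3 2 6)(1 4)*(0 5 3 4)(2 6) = (0 1)(2 5 3 4 6)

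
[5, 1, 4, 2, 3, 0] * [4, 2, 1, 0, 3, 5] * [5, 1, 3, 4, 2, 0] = [0, 3, 4, 1, 5, 2] 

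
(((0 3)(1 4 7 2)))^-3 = (0 3)(1 4 7 2)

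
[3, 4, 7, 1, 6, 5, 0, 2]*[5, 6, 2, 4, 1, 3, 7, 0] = [4, 1, 0, 6, 7, 3, 5, 2]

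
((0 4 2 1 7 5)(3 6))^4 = (0 7 2)(1 4 5)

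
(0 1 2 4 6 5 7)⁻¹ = (0 7 5 6 4 2 1)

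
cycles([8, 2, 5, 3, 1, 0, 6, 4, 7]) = (0 8 7 4 1 2 5)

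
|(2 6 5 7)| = 4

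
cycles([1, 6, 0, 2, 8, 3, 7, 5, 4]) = (0 1 6 7 5 3 2)(4 8)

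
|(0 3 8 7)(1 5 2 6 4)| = 20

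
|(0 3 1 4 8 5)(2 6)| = 6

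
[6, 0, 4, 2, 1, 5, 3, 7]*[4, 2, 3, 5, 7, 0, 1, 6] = [1, 4, 7, 3, 2, 0, 5, 6]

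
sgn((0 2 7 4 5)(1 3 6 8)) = -1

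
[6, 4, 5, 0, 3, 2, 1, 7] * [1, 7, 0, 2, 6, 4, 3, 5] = [3, 6, 4, 1, 2, 0, 7, 5]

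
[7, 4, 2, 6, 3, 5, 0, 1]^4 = [3, 0, 2, 1, 7, 5, 4, 6]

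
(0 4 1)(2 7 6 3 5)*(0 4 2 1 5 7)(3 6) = (0 2)(1 4 5)(3 7)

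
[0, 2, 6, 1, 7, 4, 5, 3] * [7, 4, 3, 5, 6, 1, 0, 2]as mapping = [0→7, 1→3, 2→0, 3→4, 4→2, 5→6, 6→1, 7→5]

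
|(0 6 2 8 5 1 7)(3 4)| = 14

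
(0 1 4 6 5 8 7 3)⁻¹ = (0 3 7 8 5 6 4 1)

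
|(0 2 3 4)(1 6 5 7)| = 4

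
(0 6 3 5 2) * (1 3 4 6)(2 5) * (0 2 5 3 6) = (0 1 6 4)(3 5)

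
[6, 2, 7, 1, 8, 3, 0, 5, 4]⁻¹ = [6, 3, 1, 5, 8, 7, 0, 2, 4]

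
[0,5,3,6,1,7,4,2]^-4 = [0,2,4,1,7,3,5,6]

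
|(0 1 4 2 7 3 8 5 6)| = 9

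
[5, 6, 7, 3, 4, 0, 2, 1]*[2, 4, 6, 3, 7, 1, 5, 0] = [1, 5, 0, 3, 7, 2, 6, 4]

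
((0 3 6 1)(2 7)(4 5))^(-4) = ()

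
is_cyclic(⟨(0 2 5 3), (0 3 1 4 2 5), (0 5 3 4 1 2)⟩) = no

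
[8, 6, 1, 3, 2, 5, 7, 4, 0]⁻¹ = [8, 2, 4, 3, 7, 5, 1, 6, 0]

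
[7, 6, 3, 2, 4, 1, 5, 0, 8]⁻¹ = [7, 5, 3, 2, 4, 6, 1, 0, 8]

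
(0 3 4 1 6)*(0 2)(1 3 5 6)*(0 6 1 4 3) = (0 5 1 4)(2 6)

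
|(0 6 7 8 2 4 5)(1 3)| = 14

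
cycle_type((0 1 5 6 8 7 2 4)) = 8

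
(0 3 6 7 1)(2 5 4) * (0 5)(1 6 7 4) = (0 3 7 6 4 2)(1 5)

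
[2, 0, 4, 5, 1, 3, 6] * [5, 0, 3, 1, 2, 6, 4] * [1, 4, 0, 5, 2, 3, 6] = [5, 3, 0, 6, 1, 4, 2]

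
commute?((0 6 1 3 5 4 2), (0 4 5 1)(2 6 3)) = no:(0 6 1 3 5 4 2) * (0 4 5 1)(2 6 3) = (0 3 1 2 4 6), (0 4 5 1)(2 6 3) * (0 6 1 3 5 4 2) = (0 2 1 6 5 3)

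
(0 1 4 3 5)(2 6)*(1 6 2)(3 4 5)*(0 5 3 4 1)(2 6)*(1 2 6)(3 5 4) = (0 6)(1 5 4 2)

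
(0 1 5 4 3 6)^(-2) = (0 3 5)(1 6 4)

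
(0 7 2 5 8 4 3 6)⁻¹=(0 6 3 4 8 5 2 7)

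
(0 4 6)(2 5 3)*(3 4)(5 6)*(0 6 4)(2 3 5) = (0 5)(2 4)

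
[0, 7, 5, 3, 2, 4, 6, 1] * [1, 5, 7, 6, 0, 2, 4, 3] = [1, 3, 2, 6, 7, 0, 4, 5]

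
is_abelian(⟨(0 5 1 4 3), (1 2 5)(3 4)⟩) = no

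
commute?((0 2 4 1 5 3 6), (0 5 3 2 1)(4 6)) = no:(0 2 4 1 5 3 6)*(0 5 3 2 1)(4 6) = (0 1 3 4)(2 6 5), (0 5 3 2 1)(4 6)*(0 2 4 1 5 3 6) = (0 3 4)(1 2 5 6)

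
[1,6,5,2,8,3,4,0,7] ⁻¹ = [7,0,3,5,6,2,1,8,4] 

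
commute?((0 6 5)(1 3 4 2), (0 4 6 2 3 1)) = no:(0 6 5)(1 3 4 2)*(0 4 6 2 3 1) = (0 2)(3 6 5 4), (0 4 6 2 3 1)*(0 6 5)(1 3 4 2) = (0 2 4 5)(1 6)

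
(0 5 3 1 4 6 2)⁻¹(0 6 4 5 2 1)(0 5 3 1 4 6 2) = (0 4 5 2 6 3)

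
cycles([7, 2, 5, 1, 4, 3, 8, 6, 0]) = (0 7 6 8)(1 2 5 3)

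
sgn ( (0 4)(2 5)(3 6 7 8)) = -1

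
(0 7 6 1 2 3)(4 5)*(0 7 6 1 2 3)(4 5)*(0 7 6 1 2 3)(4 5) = (0 1)(2 7)(3 6)(4 5)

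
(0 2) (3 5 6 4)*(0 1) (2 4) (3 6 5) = (0 4 6 2 1) 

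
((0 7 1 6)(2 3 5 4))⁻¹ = (0 6 1 7)(2 4 5 3)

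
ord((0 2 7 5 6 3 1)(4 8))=14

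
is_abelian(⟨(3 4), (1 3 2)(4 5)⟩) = no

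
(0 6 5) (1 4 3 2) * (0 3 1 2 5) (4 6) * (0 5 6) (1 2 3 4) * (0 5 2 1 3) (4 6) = (0 3 4 1 5 6 2) 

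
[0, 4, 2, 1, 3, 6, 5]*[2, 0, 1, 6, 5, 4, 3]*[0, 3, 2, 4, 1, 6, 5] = [2, 6, 3, 0, 5, 4, 1]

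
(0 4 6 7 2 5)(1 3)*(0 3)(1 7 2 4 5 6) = (0 5 3 7 4 1)(2 6)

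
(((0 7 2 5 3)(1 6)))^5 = (1 6)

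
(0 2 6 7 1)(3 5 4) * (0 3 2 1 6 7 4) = (0 1 3 5)(2 7 6 4)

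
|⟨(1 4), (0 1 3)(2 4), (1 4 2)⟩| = 120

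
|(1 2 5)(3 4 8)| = 3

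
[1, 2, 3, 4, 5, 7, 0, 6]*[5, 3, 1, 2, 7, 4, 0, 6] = [3, 1, 2, 7, 4, 6, 5, 0]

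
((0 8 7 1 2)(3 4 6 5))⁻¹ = (0 2 1 7 8)(3 5 6 4)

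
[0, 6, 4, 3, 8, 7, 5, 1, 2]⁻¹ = [0, 7, 8, 3, 2, 6, 1, 5, 4]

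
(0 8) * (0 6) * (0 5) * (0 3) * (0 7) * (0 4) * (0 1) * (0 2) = (0 8 6 5 3 7 4 1 2)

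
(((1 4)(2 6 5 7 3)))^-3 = (1 4)(2 5 3 6 7)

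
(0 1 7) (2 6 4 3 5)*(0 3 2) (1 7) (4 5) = (0 7 3 4 2 6 5) 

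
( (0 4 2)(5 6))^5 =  (0 2 4)(5 6)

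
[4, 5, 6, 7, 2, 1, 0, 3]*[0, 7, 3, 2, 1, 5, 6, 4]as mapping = [0→1, 1→5, 2→6, 3→4, 4→3, 5→7, 6→0, 7→2]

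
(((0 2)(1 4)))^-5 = (0 2)(1 4)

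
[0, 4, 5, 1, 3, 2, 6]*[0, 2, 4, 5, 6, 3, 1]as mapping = [0→0, 1→6, 2→3, 3→2, 4→5, 5→4, 6→1]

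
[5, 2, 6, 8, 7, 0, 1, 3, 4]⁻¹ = [5, 6, 1, 7, 8, 0, 2, 4, 3]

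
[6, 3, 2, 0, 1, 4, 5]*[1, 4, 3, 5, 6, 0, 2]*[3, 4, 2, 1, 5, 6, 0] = [2, 6, 1, 4, 5, 0, 3]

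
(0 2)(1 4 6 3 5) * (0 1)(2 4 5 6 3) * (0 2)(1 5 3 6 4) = (0 1 3 4 6)(2 5)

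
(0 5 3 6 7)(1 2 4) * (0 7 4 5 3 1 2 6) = (0 3)(1 6 4 2 5)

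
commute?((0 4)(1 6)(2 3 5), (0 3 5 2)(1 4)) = no:(0 4)(1 6)(2 3 5)*(0 3 5 2)(1 4) = (0 1 6 4 3 2 5), (0 3 5 2)(1 4)*(0 4)(1 6)(2 3 5) = (0 5 3 2 4 6 1)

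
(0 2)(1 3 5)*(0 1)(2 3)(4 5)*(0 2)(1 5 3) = (0 1)(2 5)(3 4)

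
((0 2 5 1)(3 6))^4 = ()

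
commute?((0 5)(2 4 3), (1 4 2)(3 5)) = no:(0 5)(2 4 3) * (1 4 2)(3 5) = (0 3 1 4 5), (1 4 2)(3 5) * (0 5)(2 4 3) = (0 5 2 1 3)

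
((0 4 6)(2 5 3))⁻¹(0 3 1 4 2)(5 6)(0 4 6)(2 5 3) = (0 3)(1 6 5 4 2)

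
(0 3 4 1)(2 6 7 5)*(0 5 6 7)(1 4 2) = (0 3 2 7 6)(1 5)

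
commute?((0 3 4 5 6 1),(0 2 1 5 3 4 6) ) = no:(0 3 4 5 6 1)*(0 2 1 5 3 4 6) = (0 4 3 6 5) (1 2),(0 2 1 5 3 4 6)*(0 3 4 5 6 1) = (0 2) (1 6 3 5 4) 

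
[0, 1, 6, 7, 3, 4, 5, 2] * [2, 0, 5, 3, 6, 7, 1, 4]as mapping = [0→2, 1→0, 2→1, 3→4, 4→3, 5→6, 6→7, 7→5]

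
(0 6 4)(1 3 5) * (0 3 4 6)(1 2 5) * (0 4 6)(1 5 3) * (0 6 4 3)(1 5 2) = (0 3 2)(1 4 5)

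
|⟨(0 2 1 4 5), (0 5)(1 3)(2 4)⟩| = 720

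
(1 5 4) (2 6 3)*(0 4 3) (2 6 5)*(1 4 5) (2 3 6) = (0 5 6) (1 3 2) 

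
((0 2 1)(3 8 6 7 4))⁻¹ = (0 1 2)(3 4 7 6 8)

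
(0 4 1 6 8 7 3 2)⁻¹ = (0 2 3 7 8 6 1 4)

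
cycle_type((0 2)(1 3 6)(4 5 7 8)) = 2.3.4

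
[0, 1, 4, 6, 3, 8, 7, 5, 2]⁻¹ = [0, 1, 8, 4, 2, 7, 3, 6, 5]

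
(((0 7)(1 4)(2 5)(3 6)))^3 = (0 7)(1 4)(2 5)(3 6)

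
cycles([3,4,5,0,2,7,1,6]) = (0 3)(1 4 2 5 7 6)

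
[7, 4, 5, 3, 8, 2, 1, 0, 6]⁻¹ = [7, 6, 5, 3, 1, 2, 8, 0, 4]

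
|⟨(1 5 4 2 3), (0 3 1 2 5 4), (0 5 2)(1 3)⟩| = 720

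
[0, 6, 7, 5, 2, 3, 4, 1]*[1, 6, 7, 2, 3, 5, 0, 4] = [1, 0, 4, 5, 7, 2, 3, 6]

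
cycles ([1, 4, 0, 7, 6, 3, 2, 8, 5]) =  (0 1 4 6 2)(3 7 8 5)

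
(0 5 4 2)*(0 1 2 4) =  (0 5)(1 2)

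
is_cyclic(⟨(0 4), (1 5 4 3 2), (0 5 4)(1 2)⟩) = no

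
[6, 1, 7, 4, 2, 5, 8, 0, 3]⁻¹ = [7, 1, 4, 8, 3, 5, 0, 2, 6]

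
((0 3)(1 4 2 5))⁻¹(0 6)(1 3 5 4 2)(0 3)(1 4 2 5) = (0 1 2 5 4)(3 6)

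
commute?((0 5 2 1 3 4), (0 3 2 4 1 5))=no:(0 5 2 1 3 4)*(0 3 2 4 1 5)=(1 2 5 4 3), (0 3 2 4 1 5)*(0 5 2 1 3 4)=(0 4 3 1 2)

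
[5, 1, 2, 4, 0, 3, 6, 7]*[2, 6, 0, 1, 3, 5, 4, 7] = [5, 6, 0, 3, 2, 1, 4, 7]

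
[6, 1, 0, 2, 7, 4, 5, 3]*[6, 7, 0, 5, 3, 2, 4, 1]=[4, 7, 6, 0, 1, 3, 2, 5]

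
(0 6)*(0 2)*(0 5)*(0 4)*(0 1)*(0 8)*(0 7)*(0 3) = (0 6 2 5 4 1 8 7 3)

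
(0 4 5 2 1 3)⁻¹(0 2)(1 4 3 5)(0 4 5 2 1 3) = (0 2 3 5)(1 4)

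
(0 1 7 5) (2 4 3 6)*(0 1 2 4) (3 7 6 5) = (0 2) (1 6 4 7 3 5) 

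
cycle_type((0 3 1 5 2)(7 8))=2.5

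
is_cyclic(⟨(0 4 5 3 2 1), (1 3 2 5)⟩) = no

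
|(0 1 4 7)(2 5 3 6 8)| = 20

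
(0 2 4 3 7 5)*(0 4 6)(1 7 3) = (0 2 6)(1 7 5 4)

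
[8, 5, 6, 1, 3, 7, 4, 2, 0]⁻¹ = [8, 3, 7, 4, 6, 1, 2, 5, 0]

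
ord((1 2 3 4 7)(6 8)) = 10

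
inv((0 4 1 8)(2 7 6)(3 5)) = (0 8 1 4)(2 6 7)(3 5)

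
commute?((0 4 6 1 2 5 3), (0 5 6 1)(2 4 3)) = no:(0 4 6 1 2 5 3)*(0 5 6 1)(2 4 3) = (0 3 5 2 6)(1 4), (0 5 6 1)(2 4 3)*(0 4 6 1 2 5 3) = (0 3 5 1 4)(2 6)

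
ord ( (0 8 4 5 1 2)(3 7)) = 6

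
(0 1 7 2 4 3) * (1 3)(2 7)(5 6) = (0 3)(1 2 4)(5 6)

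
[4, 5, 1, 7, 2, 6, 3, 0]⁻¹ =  [7, 2, 4, 6, 0, 1, 5, 3]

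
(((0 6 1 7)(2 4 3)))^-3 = (0 6 1 7)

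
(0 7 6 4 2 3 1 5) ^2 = (0 6 2 1) (3 5 7 4) 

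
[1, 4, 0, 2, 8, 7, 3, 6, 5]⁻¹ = [2, 0, 3, 6, 1, 8, 7, 5, 4]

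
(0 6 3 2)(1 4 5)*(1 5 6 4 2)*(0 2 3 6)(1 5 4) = (0 1 3 5 4)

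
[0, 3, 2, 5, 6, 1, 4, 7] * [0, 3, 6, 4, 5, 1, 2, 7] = [0, 4, 6, 1, 2, 3, 5, 7] 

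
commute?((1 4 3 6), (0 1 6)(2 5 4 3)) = no:(1 4 3 6)*(0 1 6)(2 5 4 3) = (0 1 3)(2 5 4), (0 1 6)(2 5 4 3)*(1 4 3 6) = (0 4 6)(2 5 3)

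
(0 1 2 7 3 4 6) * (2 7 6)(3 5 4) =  (0 1 7 5 4 2 6)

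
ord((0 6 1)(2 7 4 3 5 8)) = 6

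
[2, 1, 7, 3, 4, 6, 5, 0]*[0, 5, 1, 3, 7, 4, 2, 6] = [1, 5, 6, 3, 7, 2, 4, 0]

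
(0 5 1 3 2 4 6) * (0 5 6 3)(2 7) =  (0 6 5 1)(2 4 3 7)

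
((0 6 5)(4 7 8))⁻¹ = (0 5 6)(4 8 7)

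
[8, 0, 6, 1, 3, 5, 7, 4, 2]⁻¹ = [1, 3, 8, 4, 7, 5, 2, 6, 0]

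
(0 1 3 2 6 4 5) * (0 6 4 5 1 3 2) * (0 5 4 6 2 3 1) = (0 1 3 5 2 6 4)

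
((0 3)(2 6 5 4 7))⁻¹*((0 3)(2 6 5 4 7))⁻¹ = (2 4 6 7 5)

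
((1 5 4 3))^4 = ()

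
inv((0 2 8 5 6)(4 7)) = (0 6 5 8 2)(4 7)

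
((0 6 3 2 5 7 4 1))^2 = (0 3 5 4)(1 6 2 7)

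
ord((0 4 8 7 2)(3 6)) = 10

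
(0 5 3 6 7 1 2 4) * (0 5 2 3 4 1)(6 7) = (0 2 1 3 7)(4 5)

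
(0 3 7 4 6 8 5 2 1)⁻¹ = (0 1 2 5 8 6 4 7 3)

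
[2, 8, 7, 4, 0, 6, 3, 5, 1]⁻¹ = [4, 8, 0, 6, 3, 7, 5, 2, 1]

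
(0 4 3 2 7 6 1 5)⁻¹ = (0 5 1 6 7 2 3 4)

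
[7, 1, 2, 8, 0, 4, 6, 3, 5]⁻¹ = [4, 1, 2, 7, 5, 8, 6, 0, 3]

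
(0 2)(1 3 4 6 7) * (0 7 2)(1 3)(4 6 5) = (2 7 3 6)(4 5)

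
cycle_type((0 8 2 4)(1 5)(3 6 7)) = 2.3.4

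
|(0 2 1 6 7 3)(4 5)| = 6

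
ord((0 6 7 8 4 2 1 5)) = 8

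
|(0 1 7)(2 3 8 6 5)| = 15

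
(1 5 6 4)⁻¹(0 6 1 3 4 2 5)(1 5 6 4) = (0 4 5 3 1 2 6)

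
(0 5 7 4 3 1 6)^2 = (0 7 3 6 5 4 1)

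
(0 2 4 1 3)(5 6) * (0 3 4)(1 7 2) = (0 1 4 7 2)(5 6)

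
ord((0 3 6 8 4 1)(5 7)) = 6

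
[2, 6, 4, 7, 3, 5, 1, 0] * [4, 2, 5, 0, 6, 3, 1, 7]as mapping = [0→5, 1→1, 2→6, 3→7, 4→0, 5→3, 6→2, 7→4]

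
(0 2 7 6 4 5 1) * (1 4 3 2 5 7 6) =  (0 5 4 7 1) (2 6 3) 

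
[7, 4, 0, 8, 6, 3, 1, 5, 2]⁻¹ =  [2, 6, 8, 5, 1, 7, 4, 0, 3]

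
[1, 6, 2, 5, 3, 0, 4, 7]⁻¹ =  [5, 0, 2, 4, 6, 3, 1, 7]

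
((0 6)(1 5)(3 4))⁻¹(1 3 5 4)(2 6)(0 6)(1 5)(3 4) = (0 2)(1 3 5 4)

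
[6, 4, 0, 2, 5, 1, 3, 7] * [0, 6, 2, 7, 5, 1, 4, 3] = [4, 5, 0, 2, 1, 6, 7, 3]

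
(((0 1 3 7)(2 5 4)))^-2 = (0 3)(1 7)(2 5 4)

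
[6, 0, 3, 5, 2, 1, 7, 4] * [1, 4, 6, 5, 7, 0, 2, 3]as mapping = [0→2, 1→1, 2→5, 3→0, 4→6, 5→4, 6→3, 7→7]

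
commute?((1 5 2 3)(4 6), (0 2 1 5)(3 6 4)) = no:(1 5 2 3)(4 6)*(0 2 1 5)(3 6 4) = (0 2 6 3 5 1), (0 2 1 5)(3 6 4)*(1 5 2 3)(4 6) = (0 3 4 1 2 5)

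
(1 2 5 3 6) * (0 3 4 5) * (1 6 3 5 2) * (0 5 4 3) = (0 4 2 5 3)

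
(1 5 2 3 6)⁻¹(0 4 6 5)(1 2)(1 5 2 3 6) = (0 4 1 2)(3 5)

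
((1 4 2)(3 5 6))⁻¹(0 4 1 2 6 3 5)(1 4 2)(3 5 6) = (0 2 4 1 3 5 6)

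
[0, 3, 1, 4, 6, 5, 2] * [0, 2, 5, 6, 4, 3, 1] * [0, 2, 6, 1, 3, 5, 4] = [0, 4, 6, 3, 2, 1, 5]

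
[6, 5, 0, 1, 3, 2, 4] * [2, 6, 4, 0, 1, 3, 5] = [5, 3, 2, 6, 0, 4, 1]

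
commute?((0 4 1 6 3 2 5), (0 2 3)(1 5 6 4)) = no:(0 4 1 6 3 2 5)*(0 2 3)(1 5 6 4) = (0 1 4 5 2 6), (0 2 3)(1 5 6 4)*(0 4 1 6 3 2 5) = (0 5 3 4 6 1)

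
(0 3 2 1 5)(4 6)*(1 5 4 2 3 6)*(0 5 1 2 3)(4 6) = (0 4 2 1 6 3)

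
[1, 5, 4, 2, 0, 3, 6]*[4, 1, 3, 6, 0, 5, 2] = [1, 5, 0, 3, 4, 6, 2]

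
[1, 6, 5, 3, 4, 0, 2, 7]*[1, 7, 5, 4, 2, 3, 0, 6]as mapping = [0→7, 1→0, 2→3, 3→4, 4→2, 5→1, 6→5, 7→6]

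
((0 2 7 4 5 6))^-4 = (0 7 5)(2 4 6)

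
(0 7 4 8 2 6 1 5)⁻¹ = (0 5 1 6 2 8 4 7)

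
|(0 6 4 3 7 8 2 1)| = 8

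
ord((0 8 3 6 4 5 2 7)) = 8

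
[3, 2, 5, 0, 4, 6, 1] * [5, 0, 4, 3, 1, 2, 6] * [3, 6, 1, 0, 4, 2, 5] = [0, 4, 1, 2, 6, 5, 3] 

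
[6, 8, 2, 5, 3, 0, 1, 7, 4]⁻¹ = [5, 6, 2, 4, 8, 3, 0, 7, 1]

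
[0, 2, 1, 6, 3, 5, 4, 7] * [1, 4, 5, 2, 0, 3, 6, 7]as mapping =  [0→1, 1→5, 2→4, 3→6, 4→2, 5→3, 6→0, 7→7]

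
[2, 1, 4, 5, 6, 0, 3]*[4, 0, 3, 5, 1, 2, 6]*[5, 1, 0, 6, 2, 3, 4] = [6, 5, 1, 0, 4, 2, 3]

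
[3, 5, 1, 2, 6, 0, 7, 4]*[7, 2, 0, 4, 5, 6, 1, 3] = [4, 6, 2, 0, 1, 7, 3, 5]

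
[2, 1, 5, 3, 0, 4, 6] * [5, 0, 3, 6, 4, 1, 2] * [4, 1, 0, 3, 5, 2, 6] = [3, 4, 1, 6, 2, 5, 0]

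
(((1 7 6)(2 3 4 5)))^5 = (1 6 7)(2 3 4 5)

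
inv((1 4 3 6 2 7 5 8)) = (1 8 5 7 2 6 3 4)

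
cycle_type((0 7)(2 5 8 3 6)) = 2.5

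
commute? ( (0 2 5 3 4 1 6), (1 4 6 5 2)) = no: (0 2 5 3 4 1 6)*(1 4 6 5 2) = (0 1 5 3 6), (1 4 6 5 2)*(0 2 5 3 4 1 6) = (0 2 6 3 4)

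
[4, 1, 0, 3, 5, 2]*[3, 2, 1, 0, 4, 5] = [4, 2, 3, 0, 5, 1] 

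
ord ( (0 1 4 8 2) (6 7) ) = 10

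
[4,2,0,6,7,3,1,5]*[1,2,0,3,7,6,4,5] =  [7,0,1,4,5,3,2,6]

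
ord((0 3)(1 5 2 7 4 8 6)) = 14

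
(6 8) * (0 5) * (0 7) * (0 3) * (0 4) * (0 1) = (0 5 7 3 4 1)(6 8)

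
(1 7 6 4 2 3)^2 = (1 6 2)(3 7 4)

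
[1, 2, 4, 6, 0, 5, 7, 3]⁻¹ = [4, 0, 1, 7, 2, 5, 3, 6]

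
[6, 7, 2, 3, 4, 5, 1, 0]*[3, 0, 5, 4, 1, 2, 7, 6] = [7, 6, 5, 4, 1, 2, 0, 3]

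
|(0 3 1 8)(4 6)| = 4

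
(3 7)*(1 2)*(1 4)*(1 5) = (1 2 4 5)(3 7)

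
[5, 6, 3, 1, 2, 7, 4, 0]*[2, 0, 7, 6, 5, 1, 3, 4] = [1, 3, 6, 0, 7, 4, 5, 2]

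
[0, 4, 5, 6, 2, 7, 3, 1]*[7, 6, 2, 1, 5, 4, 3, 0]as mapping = [0→7, 1→5, 2→4, 3→3, 4→2, 5→0, 6→1, 7→6]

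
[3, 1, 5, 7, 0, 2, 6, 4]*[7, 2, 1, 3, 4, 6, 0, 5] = [3, 2, 6, 5, 7, 1, 0, 4]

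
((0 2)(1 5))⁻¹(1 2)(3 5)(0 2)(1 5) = (0 5)(1 3)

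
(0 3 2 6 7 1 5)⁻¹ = (0 5 1 7 6 2 3)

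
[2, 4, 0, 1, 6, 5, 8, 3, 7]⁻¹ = [2, 3, 0, 7, 1, 5, 4, 8, 6]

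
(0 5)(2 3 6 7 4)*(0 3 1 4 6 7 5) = (1 4 2)(3 7 6 5)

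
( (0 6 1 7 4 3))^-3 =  (0 7)(1 3)(4 6)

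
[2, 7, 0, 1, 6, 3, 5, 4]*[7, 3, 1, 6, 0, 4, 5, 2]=[1, 2, 7, 3, 5, 6, 4, 0]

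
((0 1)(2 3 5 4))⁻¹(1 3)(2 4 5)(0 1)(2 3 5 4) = (0 5)(2 4 3)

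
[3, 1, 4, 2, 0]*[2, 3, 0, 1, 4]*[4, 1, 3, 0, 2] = [1, 0, 2, 4, 3]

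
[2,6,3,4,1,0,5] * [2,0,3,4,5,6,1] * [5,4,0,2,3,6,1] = [2,4,3,6,5,0,1]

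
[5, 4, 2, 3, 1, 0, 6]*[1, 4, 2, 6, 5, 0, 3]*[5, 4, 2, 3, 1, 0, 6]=[5, 0, 2, 6, 1, 4, 3]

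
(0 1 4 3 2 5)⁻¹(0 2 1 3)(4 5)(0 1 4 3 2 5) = (0 3)(1 5 4 2)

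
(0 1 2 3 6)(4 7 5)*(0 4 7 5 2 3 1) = (1 3 6 4 5 7 2)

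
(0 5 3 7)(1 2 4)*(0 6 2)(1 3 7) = (0 5 7 6 2 4 3 1)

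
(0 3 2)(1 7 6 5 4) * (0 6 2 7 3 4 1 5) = (0 4 5 1 3 7 2 6)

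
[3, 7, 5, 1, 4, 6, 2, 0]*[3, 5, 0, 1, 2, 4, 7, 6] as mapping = [0→1, 1→6, 2→4, 3→5, 4→2, 5→7, 6→0, 7→3] 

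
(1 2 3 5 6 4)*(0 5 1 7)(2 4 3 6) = (0 5 2 6 3 1 4 7)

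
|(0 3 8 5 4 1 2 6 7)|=9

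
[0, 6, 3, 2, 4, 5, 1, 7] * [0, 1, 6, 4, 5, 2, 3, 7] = [0, 3, 4, 6, 5, 2, 1, 7]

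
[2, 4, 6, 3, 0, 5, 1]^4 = [4, 6, 0, 3, 1, 5, 2]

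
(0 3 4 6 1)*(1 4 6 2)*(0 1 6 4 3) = (2 6 3 4)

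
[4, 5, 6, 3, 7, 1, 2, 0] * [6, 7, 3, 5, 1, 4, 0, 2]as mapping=[0→1, 1→4, 2→0, 3→5, 4→2, 5→7, 6→3, 7→6]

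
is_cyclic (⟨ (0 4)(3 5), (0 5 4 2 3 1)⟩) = no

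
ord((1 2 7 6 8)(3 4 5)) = 15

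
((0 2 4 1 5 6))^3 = (0 1)(2 5)(4 6)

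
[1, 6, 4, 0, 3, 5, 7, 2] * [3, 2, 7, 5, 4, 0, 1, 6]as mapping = [0→2, 1→1, 2→4, 3→3, 4→5, 5→0, 6→6, 7→7]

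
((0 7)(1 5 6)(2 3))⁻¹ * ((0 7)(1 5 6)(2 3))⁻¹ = (1 5 6)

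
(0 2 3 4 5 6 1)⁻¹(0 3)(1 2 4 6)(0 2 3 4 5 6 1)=(0 3 5 1)(2 4)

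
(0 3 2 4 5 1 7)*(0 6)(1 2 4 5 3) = (0 1 7 6)(2 5)(3 4)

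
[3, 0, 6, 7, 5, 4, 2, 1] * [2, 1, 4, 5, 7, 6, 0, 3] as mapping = [0→5, 1→2, 2→0, 3→3, 4→6, 5→7, 6→4, 7→1] 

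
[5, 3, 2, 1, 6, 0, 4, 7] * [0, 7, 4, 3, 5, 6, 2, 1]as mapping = [0→6, 1→3, 2→4, 3→7, 4→2, 5→0, 6→5, 7→1]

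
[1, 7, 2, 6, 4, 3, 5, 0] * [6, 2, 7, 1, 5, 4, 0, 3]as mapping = [0→2, 1→3, 2→7, 3→0, 4→5, 5→1, 6→4, 7→6]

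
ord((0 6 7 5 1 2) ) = 6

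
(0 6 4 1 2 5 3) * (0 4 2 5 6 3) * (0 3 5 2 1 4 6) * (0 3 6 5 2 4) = (0 2 3 5 6 1 4)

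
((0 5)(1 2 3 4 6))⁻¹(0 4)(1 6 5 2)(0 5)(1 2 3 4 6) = (0 3 2 1)(5 6)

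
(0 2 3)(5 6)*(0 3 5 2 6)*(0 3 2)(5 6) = (0 5 3 2 6)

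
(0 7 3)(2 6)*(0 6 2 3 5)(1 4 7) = (0 1 4 7 5)(3 6)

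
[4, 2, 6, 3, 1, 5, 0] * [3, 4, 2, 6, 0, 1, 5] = [0, 2, 5, 6, 4, 1, 3]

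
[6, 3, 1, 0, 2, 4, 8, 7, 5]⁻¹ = [3, 2, 4, 1, 5, 8, 0, 7, 6]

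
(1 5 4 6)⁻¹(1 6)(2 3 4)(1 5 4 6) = (1 5)(2 3 6)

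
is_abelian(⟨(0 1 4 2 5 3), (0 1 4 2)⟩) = no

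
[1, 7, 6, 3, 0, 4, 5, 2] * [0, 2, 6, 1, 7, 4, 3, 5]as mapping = [0→2, 1→5, 2→3, 3→1, 4→0, 5→7, 6→4, 7→6]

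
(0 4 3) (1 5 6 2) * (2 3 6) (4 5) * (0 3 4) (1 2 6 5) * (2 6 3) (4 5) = (0 1) (2 6 5 3) 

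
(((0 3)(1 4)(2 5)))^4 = ()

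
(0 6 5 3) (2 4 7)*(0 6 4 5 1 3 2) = (0 4 7) (1 3 6) (2 5) 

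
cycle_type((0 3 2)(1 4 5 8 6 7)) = 3.6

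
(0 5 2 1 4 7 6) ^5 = (0 7 1 5 6 4 2) 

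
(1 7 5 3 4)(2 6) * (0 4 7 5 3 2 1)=(0 4)(1 5 2 6)(3 7)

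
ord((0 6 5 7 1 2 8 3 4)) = 9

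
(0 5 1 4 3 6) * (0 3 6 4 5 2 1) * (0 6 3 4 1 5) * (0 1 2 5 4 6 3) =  (0 5 3 2 4)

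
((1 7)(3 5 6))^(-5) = (1 7)(3 5 6)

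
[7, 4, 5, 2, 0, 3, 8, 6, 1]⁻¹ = [4, 8, 3, 5, 1, 2, 7, 0, 6]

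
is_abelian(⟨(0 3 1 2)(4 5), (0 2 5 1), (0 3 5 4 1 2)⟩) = no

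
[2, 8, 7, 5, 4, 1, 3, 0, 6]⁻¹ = [7, 5, 0, 6, 4, 3, 8, 2, 1]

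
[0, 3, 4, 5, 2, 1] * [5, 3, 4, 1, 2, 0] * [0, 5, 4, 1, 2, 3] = [3, 5, 4, 0, 2, 1]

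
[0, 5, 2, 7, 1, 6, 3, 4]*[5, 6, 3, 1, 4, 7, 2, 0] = [5, 7, 3, 0, 6, 2, 1, 4]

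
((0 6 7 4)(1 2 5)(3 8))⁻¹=(0 4 7 6)(1 5 2)(3 8)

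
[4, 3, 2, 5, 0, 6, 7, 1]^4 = [0, 7, 2, 1, 4, 3, 5, 6]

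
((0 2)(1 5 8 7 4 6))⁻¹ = (0 2)(1 6 4 7 8 5)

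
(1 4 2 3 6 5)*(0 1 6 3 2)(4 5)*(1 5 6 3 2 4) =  (0 5 3 2 4)(1 6)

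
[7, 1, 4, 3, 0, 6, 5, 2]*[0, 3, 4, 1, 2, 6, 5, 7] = [7, 3, 2, 1, 0, 5, 6, 4]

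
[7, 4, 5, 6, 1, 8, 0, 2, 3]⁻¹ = [6, 4, 7, 8, 1, 2, 3, 0, 5]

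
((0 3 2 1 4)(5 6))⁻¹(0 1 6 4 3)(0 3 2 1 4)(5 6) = (0 2 3 4 5)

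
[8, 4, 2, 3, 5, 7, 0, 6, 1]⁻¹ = [6, 8, 2, 3, 1, 4, 7, 5, 0]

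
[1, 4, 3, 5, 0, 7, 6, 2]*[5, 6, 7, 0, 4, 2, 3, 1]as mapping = [0→6, 1→4, 2→0, 3→2, 4→5, 5→1, 6→3, 7→7]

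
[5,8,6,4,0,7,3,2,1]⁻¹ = [4,8,7,6,3,0,2,5,1]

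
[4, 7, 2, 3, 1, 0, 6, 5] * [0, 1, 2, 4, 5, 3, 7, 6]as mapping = [0→5, 1→6, 2→2, 3→4, 4→1, 5→0, 6→7, 7→3]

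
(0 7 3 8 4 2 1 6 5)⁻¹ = (0 5 6 1 2 4 8 3 7)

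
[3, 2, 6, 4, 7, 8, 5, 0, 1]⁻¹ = [7, 8, 1, 0, 3, 6, 2, 4, 5]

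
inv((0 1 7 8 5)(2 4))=(0 5 8 7 1)(2 4)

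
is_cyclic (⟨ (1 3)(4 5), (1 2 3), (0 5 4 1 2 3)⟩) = no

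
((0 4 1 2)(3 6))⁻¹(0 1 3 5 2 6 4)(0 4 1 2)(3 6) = (0 3 1 4 2 6 5)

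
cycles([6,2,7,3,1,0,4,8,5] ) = (0 6 4 1 2 7 8 5)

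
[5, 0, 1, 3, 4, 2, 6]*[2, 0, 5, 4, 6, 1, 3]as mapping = [0→1, 1→2, 2→0, 3→4, 4→6, 5→5, 6→3]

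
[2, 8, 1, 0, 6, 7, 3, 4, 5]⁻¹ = [3, 2, 0, 6, 7, 8, 4, 5, 1]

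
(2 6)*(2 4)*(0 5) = (0 5)(2 6 4)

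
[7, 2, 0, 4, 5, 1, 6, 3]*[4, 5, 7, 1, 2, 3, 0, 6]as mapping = [0→6, 1→7, 2→4, 3→2, 4→3, 5→5, 6→0, 7→1]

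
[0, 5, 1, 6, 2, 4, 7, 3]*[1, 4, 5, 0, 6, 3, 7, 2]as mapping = [0→1, 1→3, 2→4, 3→7, 4→5, 5→6, 6→2, 7→0]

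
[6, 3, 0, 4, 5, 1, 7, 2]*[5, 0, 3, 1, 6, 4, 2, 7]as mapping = [0→2, 1→1, 2→5, 3→6, 4→4, 5→0, 6→7, 7→3]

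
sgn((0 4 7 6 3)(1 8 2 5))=-1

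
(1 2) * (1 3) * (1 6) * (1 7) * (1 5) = (1 2 3 6 7 5)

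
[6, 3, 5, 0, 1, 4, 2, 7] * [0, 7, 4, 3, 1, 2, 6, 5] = [6, 3, 2, 0, 7, 1, 4, 5]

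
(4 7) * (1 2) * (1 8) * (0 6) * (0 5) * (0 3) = (0 6 5 3)(1 2 8)(4 7)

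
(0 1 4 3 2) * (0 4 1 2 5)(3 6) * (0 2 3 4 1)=(0 3 5 2 1)(4 6)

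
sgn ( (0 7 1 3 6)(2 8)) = -1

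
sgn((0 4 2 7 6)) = 1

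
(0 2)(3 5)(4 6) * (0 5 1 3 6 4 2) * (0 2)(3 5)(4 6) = (0 2 3 1 5 4 6)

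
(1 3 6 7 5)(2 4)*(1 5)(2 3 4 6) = (1 4 3 2 6 7)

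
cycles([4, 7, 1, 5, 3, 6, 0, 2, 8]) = (0 4 3 5 6)(1 7 2)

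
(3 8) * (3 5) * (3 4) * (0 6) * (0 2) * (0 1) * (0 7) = (0 6 2 1 7)(3 8 5 4)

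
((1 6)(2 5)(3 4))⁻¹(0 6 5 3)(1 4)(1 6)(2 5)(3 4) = (0 1 2 4)(3 6)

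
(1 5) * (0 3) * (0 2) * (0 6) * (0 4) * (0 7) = (0 3 2 6 4 7)(1 5)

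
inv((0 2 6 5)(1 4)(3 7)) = (0 5 6 2)(1 4)(3 7)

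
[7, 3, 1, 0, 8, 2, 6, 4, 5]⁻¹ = [3, 2, 5, 1, 7, 8, 6, 0, 4]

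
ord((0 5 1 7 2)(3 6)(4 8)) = 10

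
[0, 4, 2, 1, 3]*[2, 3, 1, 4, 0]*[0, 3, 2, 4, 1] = [2, 0, 3, 4, 1]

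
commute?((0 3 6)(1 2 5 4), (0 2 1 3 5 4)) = no:(0 3 6)(1 2 5 4) * (0 2 1 3 5 4) = (0 5)(2 4 3 6), (0 2 1 3 5 4) * (0 3 6)(1 2 5 4) = (0 5 1 6)(3 4)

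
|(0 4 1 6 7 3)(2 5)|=6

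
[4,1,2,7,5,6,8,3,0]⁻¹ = [8,1,2,7,0,4,5,3,6]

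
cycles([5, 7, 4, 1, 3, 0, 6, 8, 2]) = (0 5)(1 7 8 2 4 3)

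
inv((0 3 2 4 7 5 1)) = (0 1 5 7 4 2 3)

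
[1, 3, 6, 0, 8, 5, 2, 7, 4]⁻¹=[3, 0, 6, 1, 8, 5, 2, 7, 4]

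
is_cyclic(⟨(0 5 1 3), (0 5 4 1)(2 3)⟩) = no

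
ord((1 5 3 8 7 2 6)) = 7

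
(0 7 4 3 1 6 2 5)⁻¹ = (0 5 2 6 1 3 4 7)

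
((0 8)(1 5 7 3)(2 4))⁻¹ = (0 8)(1 3 7 5)(2 4)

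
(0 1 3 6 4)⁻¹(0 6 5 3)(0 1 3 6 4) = (1 4 5 6)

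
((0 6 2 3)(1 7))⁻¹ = (0 3 2 6)(1 7)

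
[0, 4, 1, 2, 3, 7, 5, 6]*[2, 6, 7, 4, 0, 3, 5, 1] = [2, 0, 6, 7, 4, 1, 3, 5]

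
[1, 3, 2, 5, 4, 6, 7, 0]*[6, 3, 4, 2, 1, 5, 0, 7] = [3, 2, 4, 5, 1, 0, 7, 6]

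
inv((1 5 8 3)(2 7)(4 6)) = (1 3 8 5)(2 7)(4 6)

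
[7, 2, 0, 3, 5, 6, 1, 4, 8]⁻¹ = [2, 6, 1, 3, 7, 4, 5, 0, 8]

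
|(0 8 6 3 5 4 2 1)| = 8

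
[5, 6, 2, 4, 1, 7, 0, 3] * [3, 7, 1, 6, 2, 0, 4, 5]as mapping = [0→0, 1→4, 2→1, 3→2, 4→7, 5→5, 6→3, 7→6]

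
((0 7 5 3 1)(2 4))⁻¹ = (0 1 3 5 7)(2 4)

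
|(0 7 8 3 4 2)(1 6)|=6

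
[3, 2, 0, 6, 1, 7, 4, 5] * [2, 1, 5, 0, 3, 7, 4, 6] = [0, 5, 2, 4, 1, 6, 3, 7]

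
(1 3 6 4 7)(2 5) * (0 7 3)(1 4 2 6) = (0 7 4 3 1)(2 5 6)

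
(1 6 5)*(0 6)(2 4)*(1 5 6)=(0 1)(2 4)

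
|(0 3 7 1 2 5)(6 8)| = 6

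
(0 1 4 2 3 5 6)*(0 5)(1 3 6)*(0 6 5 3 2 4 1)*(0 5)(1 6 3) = (0 2)(1 6)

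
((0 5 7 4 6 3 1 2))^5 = (0 3 7 2 6 5 1 4)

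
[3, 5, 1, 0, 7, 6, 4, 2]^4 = [0, 7, 4, 3, 5, 2, 1, 6]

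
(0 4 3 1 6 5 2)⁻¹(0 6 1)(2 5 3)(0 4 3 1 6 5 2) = (0 2 1)(4 5 6)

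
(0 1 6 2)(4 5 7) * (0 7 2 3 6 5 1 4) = (0 4 1 5 2 7)(3 6)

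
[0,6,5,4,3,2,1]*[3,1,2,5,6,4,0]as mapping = [0→3,1→0,2→4,3→6,4→5,5→2,6→1]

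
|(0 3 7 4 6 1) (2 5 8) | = 6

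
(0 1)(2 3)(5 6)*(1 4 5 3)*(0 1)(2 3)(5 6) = (0 4 6 2)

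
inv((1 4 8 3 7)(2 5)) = (1 7 3 8 4)(2 5)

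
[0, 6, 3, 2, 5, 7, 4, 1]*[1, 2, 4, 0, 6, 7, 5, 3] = [1, 5, 0, 4, 7, 3, 6, 2]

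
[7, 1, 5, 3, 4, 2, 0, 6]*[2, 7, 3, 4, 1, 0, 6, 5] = [5, 7, 0, 4, 1, 3, 2, 6]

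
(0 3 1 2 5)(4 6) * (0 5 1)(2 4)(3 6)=(0 6 2 1 4 3)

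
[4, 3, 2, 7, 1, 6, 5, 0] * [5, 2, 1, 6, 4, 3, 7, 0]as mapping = [0→4, 1→6, 2→1, 3→0, 4→2, 5→7, 6→3, 7→5]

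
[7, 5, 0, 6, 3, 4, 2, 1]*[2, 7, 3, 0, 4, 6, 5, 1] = [1, 6, 2, 5, 0, 4, 3, 7]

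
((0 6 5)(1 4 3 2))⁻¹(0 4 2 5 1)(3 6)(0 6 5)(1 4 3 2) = (0 4 6 3 1)(2 5)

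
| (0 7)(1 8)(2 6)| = 2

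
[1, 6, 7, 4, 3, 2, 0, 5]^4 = [1, 6, 7, 3, 4, 2, 0, 5]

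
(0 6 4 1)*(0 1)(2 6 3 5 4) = (0 3 5 4)(2 6)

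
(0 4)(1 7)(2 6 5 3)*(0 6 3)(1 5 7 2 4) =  (0 1 2 3 4 6 7 5)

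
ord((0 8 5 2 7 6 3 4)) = 8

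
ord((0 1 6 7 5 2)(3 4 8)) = 6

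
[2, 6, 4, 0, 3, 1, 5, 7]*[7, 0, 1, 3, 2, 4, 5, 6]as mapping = [0→1, 1→5, 2→2, 3→7, 4→3, 5→0, 6→4, 7→6]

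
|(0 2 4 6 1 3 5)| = 7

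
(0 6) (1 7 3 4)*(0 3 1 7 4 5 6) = (1 4 7) (3 5 6) 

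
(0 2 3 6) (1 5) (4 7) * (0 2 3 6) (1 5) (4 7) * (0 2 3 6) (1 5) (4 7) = (0 6 3 2) (1 5) (4 7) 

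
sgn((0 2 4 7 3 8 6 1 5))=1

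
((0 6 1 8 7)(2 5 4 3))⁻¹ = (0 7 8 1 6)(2 3 4 5)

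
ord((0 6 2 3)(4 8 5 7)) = 4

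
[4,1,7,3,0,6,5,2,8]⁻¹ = [4,1,7,3,0,6,5,2,8]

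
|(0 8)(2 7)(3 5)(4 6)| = 2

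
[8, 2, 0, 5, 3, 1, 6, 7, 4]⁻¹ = [2, 5, 1, 4, 8, 3, 6, 7, 0]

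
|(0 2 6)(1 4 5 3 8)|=15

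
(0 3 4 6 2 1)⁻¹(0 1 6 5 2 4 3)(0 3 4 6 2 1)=(0 2 5 1 6 4 3)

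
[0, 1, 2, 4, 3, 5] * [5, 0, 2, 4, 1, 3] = [5, 0, 2, 1, 4, 3]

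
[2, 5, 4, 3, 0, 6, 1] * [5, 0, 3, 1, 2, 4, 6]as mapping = [0→3, 1→4, 2→2, 3→1, 4→5, 5→6, 6→0]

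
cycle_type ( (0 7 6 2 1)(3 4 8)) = 3.5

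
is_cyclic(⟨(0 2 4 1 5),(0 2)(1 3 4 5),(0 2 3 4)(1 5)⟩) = no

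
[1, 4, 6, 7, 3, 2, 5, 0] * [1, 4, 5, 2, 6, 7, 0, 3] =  [4, 6, 0, 3, 2, 5, 7, 1]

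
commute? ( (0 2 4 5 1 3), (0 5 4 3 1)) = no: (0 2 4 5 1 3)*(0 5 4 3 1) = (0 2 3 5), (0 5 4 3 1)*(0 2 4 5 1 3) = (0 1 2 4)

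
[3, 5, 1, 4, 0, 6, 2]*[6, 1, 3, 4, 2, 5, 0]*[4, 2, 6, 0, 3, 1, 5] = [3, 1, 2, 6, 5, 4, 0]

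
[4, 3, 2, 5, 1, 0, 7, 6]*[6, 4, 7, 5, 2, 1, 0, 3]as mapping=[0→2, 1→5, 2→7, 3→1, 4→4, 5→6, 6→3, 7→0]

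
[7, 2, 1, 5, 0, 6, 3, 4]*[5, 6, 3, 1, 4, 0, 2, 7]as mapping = [0→7, 1→3, 2→6, 3→0, 4→5, 5→2, 6→1, 7→4]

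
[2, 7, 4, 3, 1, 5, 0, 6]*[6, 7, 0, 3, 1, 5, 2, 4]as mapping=[0→0, 1→4, 2→1, 3→3, 4→7, 5→5, 6→6, 7→2]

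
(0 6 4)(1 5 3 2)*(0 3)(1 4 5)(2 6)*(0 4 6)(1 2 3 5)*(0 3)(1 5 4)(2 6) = (1 6 5)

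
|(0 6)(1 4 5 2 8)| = 10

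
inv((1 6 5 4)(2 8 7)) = (1 4 5 6)(2 7 8)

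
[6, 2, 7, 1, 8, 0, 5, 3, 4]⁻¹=[5, 3, 1, 7, 8, 6, 0, 2, 4]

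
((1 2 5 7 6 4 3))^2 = (1 5 6 3 2 7 4)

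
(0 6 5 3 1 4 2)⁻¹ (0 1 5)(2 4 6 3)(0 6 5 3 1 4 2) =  (0 2 5 1)(3 6 4)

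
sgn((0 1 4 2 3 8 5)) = 1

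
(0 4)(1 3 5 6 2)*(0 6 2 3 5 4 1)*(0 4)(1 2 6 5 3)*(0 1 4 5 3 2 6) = (0 6 4 3 1 2 5)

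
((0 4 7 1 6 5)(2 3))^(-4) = (0 7 6)(1 5 4)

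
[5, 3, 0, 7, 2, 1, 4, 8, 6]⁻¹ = [2, 5, 4, 1, 6, 0, 8, 3, 7]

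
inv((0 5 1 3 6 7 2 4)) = (0 4 2 7 6 3 1 5)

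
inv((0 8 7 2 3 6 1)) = (0 1 6 3 2 7 8)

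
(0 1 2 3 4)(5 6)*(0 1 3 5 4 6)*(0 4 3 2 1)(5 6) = (0 2 6 3 5 4)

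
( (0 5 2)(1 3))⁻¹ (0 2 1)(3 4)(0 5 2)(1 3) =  (0 3 5)(1 4)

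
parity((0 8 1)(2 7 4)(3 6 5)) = even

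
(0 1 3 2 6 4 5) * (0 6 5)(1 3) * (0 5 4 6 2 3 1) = (0 1)(2 4 5)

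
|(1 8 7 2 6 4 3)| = 7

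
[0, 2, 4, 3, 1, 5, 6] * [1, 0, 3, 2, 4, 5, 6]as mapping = [0→1, 1→3, 2→4, 3→2, 4→0, 5→5, 6→6]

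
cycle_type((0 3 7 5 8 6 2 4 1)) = 9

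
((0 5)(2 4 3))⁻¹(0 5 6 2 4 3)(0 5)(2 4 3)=(0 6 4 3 2 5)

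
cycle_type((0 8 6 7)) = 4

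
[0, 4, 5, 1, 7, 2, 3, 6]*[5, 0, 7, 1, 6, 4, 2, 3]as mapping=[0→5, 1→6, 2→4, 3→0, 4→3, 5→7, 6→1, 7→2]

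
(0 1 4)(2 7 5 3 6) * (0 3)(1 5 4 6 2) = (0 5)(1 6)(2 7 4 3)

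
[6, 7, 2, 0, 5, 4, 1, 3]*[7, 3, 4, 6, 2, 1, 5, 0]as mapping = [0→5, 1→0, 2→4, 3→7, 4→1, 5→2, 6→3, 7→6]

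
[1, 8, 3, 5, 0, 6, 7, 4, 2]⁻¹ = [4, 0, 8, 2, 7, 3, 5, 6, 1]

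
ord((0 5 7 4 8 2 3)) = 7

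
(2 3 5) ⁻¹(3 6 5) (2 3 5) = (2 5 6) 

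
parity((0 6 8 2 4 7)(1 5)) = even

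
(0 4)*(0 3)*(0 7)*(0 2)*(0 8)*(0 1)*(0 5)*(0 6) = (0 4 3 7 2 8 1 5 6)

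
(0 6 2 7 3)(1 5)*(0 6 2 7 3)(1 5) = (0 2 3 6 7)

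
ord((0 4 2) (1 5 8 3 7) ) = 15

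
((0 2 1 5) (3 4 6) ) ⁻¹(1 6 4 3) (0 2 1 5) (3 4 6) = (3 6 4 5) 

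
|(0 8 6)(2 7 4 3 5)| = 15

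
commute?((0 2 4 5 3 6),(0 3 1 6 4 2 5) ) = no:(0 2 4 5 3 6) * (0 3 1 6 4 2 5) = (0 5 1 6 3 4),(0 3 1 6 4 2 5) * (0 2 4 5 3 6) = (0 6 5 2 3 1) 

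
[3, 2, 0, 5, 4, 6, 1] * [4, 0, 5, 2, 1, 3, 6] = [2, 5, 4, 3, 1, 6, 0]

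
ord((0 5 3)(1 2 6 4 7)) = 15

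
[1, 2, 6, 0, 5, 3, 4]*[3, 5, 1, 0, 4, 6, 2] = [5, 1, 2, 3, 6, 0, 4] 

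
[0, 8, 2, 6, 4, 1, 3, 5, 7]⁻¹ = [0, 5, 2, 6, 4, 7, 3, 8, 1]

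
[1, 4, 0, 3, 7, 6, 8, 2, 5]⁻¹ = [2, 0, 7, 3, 1, 8, 5, 4, 6]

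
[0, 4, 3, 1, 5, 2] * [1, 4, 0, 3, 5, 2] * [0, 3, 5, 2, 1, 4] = [3, 4, 2, 1, 5, 0]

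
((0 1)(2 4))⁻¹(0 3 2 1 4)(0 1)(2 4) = (0 2 1 3 4)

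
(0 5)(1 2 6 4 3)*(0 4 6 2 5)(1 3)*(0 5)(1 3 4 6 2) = (0 5 6 2 1)(3 4)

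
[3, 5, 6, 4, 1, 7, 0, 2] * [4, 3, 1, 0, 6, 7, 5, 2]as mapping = [0→0, 1→7, 2→5, 3→6, 4→3, 5→2, 6→4, 7→1]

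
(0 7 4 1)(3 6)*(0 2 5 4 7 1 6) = (0 1 2 5 4 6 3)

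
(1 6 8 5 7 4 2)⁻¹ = (1 2 4 7 5 8 6)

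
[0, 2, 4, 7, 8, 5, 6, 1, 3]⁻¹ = [0, 7, 1, 8, 2, 5, 6, 3, 4]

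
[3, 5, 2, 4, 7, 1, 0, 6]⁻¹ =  [6, 5, 2, 0, 3, 1, 7, 4]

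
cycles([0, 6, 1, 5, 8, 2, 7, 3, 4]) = (1 6 7 3 5 2)(4 8)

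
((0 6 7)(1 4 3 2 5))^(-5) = (0 6 7)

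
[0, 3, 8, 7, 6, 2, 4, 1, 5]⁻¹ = [0, 7, 5, 1, 6, 8, 4, 3, 2]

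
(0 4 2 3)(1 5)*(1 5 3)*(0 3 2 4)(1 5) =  (1 2 5)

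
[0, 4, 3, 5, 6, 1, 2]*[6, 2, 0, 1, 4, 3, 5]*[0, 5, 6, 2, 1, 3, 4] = [4, 1, 5, 2, 3, 6, 0]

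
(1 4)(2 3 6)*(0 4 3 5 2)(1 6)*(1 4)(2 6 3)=(0 1 2 5 6)(3 4)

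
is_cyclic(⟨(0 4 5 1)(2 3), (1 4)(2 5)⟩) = no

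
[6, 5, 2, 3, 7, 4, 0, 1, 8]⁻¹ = [6, 7, 2, 3, 5, 1, 0, 4, 8]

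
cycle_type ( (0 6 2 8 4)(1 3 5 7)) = 4.5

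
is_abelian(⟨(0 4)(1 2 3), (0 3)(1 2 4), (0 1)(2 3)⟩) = no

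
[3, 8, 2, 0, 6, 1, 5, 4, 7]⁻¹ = [3, 5, 2, 0, 7, 6, 4, 8, 1]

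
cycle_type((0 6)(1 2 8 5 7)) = 2.5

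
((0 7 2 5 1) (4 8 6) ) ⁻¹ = (0 1 5 2 7) (4 6 8) 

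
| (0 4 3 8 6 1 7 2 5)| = 9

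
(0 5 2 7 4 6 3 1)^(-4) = (0 4)(1 7)(2 3)(5 6)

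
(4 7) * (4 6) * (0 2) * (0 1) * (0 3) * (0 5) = (0 2 1 3 5)(4 7 6)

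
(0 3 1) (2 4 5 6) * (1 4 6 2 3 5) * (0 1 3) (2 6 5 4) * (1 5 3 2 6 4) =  (0 1 5 4 2 3 6) 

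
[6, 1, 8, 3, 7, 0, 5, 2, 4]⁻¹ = [5, 1, 7, 3, 8, 6, 0, 4, 2]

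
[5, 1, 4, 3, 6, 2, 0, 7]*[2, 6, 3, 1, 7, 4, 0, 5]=[4, 6, 7, 1, 0, 3, 2, 5]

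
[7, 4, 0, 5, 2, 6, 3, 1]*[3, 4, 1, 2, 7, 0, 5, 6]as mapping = [0→6, 1→7, 2→3, 3→0, 4→1, 5→5, 6→2, 7→4]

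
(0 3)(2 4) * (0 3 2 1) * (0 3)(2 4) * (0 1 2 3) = (0 4 2 3 1)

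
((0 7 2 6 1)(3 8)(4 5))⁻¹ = (0 1 6 2 7)(3 8)(4 5)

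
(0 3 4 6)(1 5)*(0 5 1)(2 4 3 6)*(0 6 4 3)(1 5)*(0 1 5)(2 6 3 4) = (0 2 4 6 5 3 1)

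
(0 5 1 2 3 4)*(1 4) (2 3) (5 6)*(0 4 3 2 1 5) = (0 6) (1 2) (3 5) 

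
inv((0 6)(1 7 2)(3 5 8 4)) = (0 6)(1 2 7)(3 4 8 5)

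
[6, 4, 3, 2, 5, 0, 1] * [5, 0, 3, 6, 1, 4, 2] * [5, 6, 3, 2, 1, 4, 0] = [3, 6, 0, 2, 1, 4, 5]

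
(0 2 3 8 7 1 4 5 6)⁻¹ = (0 6 5 4 1 7 8 3 2)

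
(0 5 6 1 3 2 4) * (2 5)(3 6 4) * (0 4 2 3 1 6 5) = (0 3)(1 5 2)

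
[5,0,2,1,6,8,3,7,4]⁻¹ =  [1,3,2,6,8,0,4,7,5]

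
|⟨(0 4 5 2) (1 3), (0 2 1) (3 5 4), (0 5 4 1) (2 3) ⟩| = 360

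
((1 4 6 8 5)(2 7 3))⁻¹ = (1 5 8 6 4)(2 3 7)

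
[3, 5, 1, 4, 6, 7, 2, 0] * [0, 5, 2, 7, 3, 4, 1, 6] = [7, 4, 5, 3, 1, 6, 2, 0]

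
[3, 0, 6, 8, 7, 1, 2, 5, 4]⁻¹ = [1, 5, 6, 0, 8, 7, 2, 4, 3]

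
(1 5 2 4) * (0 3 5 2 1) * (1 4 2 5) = (0 3 1 5 4)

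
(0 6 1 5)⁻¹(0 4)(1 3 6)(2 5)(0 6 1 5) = (0 2)(1 5 3)(4 6)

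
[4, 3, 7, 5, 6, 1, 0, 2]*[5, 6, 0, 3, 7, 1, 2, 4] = [7, 3, 4, 1, 2, 6, 5, 0]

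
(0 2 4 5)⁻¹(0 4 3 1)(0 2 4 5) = (1 2 5 3)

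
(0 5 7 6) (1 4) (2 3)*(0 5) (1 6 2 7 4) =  (2 3 7) (4 6 5) 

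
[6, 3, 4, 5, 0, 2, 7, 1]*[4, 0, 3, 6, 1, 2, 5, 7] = [5, 6, 1, 2, 4, 3, 7, 0]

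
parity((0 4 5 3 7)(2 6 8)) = even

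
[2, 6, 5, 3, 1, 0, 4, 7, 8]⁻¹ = [5, 4, 0, 3, 6, 2, 1, 7, 8]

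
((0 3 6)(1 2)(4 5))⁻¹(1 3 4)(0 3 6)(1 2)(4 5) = (2 6 5)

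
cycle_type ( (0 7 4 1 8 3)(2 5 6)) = 3.6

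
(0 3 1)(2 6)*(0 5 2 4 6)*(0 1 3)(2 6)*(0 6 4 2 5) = (0 6 2 1)(4 5)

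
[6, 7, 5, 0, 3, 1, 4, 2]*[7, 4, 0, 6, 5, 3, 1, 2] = [1, 2, 3, 7, 6, 4, 5, 0]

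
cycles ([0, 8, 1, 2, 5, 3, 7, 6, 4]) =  (1 8 4 5 3 2)(6 7)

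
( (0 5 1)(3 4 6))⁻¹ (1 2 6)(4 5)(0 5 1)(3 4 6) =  (0 2 3)(1 6)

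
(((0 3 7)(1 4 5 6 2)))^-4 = (0 7 3)(1 4 5 6 2)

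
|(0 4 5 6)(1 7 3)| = 12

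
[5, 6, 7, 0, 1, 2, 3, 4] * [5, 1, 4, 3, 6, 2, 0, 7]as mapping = [0→2, 1→0, 2→7, 3→5, 4→1, 5→4, 6→3, 7→6]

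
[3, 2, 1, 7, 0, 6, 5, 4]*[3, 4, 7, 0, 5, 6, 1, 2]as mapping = [0→0, 1→7, 2→4, 3→2, 4→3, 5→1, 6→6, 7→5]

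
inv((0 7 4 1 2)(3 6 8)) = (0 2 1 4 7)(3 8 6)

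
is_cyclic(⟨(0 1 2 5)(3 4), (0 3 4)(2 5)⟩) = no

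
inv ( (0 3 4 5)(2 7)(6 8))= (0 5 4 3)(2 7)(6 8)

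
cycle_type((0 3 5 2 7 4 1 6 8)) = 9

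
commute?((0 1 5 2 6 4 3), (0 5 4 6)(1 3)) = no:(0 1 5 2 6 4 3) * (0 5 4 6)(1 3) = (0 3 5 2)(1 4), (0 5 4 6)(1 3) * (0 1 5 2 6 4 3) = (0 2 6 1)(3 5)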